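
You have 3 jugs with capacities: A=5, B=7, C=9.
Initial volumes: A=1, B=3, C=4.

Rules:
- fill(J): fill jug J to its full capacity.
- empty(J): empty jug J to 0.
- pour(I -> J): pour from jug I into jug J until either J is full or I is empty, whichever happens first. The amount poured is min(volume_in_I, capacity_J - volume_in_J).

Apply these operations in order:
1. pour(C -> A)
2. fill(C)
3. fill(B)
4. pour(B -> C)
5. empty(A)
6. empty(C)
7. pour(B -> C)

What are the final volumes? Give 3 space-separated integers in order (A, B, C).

Answer: 0 0 7

Derivation:
Step 1: pour(C -> A) -> (A=5 B=3 C=0)
Step 2: fill(C) -> (A=5 B=3 C=9)
Step 3: fill(B) -> (A=5 B=7 C=9)
Step 4: pour(B -> C) -> (A=5 B=7 C=9)
Step 5: empty(A) -> (A=0 B=7 C=9)
Step 6: empty(C) -> (A=0 B=7 C=0)
Step 7: pour(B -> C) -> (A=0 B=0 C=7)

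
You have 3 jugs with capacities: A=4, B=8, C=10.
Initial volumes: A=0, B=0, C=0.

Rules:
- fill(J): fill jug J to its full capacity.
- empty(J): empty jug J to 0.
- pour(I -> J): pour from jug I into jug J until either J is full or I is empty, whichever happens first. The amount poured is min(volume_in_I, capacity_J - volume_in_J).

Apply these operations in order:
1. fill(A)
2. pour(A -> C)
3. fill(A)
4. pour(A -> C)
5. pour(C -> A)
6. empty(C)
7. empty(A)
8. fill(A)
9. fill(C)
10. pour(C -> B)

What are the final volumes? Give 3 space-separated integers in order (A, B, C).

Answer: 4 8 2

Derivation:
Step 1: fill(A) -> (A=4 B=0 C=0)
Step 2: pour(A -> C) -> (A=0 B=0 C=4)
Step 3: fill(A) -> (A=4 B=0 C=4)
Step 4: pour(A -> C) -> (A=0 B=0 C=8)
Step 5: pour(C -> A) -> (A=4 B=0 C=4)
Step 6: empty(C) -> (A=4 B=0 C=0)
Step 7: empty(A) -> (A=0 B=0 C=0)
Step 8: fill(A) -> (A=4 B=0 C=0)
Step 9: fill(C) -> (A=4 B=0 C=10)
Step 10: pour(C -> B) -> (A=4 B=8 C=2)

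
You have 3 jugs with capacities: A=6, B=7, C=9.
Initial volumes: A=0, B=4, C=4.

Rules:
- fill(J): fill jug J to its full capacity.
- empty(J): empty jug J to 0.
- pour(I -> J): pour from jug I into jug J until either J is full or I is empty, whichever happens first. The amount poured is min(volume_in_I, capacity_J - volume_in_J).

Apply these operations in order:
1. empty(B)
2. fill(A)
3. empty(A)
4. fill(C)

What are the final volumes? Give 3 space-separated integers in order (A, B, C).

Answer: 0 0 9

Derivation:
Step 1: empty(B) -> (A=0 B=0 C=4)
Step 2: fill(A) -> (A=6 B=0 C=4)
Step 3: empty(A) -> (A=0 B=0 C=4)
Step 4: fill(C) -> (A=0 B=0 C=9)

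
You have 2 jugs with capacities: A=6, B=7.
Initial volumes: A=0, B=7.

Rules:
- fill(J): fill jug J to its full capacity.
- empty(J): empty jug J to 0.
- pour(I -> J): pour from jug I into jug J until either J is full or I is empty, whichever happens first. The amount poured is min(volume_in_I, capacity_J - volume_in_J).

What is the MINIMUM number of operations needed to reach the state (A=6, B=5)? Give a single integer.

Answer: 8

Derivation:
BFS from (A=0, B=7). One shortest path:
  1. fill(A) -> (A=6 B=7)
  2. empty(B) -> (A=6 B=0)
  3. pour(A -> B) -> (A=0 B=6)
  4. fill(A) -> (A=6 B=6)
  5. pour(A -> B) -> (A=5 B=7)
  6. empty(B) -> (A=5 B=0)
  7. pour(A -> B) -> (A=0 B=5)
  8. fill(A) -> (A=6 B=5)
Reached target in 8 moves.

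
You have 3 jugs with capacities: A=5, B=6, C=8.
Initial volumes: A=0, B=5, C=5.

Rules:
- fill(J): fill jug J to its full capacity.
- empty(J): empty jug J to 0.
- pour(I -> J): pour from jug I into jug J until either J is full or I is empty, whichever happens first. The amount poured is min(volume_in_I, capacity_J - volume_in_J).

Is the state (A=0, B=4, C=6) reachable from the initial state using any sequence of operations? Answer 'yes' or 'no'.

BFS from (A=0, B=5, C=5):
  1. pour(C -> A) -> (A=5 B=5 C=0)
  2. pour(A -> B) -> (A=4 B=6 C=0)
  3. pour(B -> C) -> (A=4 B=0 C=6)
  4. pour(A -> B) -> (A=0 B=4 C=6)
Target reached → yes.

Answer: yes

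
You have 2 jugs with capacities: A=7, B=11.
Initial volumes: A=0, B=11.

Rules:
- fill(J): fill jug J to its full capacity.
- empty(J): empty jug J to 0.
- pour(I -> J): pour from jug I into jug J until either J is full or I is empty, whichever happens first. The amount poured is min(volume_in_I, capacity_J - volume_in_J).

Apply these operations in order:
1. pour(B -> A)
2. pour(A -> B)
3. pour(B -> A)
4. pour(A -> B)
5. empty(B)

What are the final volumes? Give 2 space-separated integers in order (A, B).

Step 1: pour(B -> A) -> (A=7 B=4)
Step 2: pour(A -> B) -> (A=0 B=11)
Step 3: pour(B -> A) -> (A=7 B=4)
Step 4: pour(A -> B) -> (A=0 B=11)
Step 5: empty(B) -> (A=0 B=0)

Answer: 0 0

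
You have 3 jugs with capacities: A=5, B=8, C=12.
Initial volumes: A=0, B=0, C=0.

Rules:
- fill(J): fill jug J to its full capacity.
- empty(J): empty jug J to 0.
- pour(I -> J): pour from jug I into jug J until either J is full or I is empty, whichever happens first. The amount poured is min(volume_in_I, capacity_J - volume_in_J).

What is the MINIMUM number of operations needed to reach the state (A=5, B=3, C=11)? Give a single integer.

BFS from (A=0, B=0, C=0). One shortest path:
  1. fill(C) -> (A=0 B=0 C=12)
  2. pour(C -> A) -> (A=5 B=0 C=7)
  3. empty(A) -> (A=0 B=0 C=7)
  4. pour(C -> B) -> (A=0 B=7 C=0)
  5. fill(C) -> (A=0 B=7 C=12)
  6. pour(C -> B) -> (A=0 B=8 C=11)
  7. pour(B -> A) -> (A=5 B=3 C=11)
Reached target in 7 moves.

Answer: 7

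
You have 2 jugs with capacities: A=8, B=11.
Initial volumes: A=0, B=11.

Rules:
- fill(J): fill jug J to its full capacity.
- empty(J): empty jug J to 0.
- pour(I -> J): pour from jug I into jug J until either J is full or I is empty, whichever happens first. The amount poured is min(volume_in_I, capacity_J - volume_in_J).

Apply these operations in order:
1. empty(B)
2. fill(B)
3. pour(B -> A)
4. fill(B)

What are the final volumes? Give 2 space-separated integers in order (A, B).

Step 1: empty(B) -> (A=0 B=0)
Step 2: fill(B) -> (A=0 B=11)
Step 3: pour(B -> A) -> (A=8 B=3)
Step 4: fill(B) -> (A=8 B=11)

Answer: 8 11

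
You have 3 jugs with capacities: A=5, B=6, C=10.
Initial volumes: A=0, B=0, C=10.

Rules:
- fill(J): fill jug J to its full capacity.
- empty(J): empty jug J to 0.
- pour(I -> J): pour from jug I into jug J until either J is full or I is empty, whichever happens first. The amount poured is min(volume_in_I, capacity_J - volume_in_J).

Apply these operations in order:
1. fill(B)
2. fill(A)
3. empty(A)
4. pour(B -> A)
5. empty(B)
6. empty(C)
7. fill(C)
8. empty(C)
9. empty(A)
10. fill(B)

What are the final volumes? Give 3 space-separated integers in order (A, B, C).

Answer: 0 6 0

Derivation:
Step 1: fill(B) -> (A=0 B=6 C=10)
Step 2: fill(A) -> (A=5 B=6 C=10)
Step 3: empty(A) -> (A=0 B=6 C=10)
Step 4: pour(B -> A) -> (A=5 B=1 C=10)
Step 5: empty(B) -> (A=5 B=0 C=10)
Step 6: empty(C) -> (A=5 B=0 C=0)
Step 7: fill(C) -> (A=5 B=0 C=10)
Step 8: empty(C) -> (A=5 B=0 C=0)
Step 9: empty(A) -> (A=0 B=0 C=0)
Step 10: fill(B) -> (A=0 B=6 C=0)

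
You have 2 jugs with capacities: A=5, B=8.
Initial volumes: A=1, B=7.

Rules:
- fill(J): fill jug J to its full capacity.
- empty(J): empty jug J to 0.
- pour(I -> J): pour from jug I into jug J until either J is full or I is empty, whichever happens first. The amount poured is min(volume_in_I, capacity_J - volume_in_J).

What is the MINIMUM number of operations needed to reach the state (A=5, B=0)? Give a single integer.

Answer: 2

Derivation:
BFS from (A=1, B=7). One shortest path:
  1. fill(A) -> (A=5 B=7)
  2. empty(B) -> (A=5 B=0)
Reached target in 2 moves.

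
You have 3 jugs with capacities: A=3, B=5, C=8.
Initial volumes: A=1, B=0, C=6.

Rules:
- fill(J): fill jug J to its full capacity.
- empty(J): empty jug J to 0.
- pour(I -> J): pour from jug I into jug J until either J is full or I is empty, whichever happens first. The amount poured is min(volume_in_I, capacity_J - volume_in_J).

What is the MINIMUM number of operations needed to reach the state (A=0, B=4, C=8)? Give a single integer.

BFS from (A=1, B=0, C=6). One shortest path:
  1. fill(B) -> (A=1 B=5 C=6)
  2. pour(A -> C) -> (A=0 B=5 C=7)
  3. pour(B -> C) -> (A=0 B=4 C=8)
Reached target in 3 moves.

Answer: 3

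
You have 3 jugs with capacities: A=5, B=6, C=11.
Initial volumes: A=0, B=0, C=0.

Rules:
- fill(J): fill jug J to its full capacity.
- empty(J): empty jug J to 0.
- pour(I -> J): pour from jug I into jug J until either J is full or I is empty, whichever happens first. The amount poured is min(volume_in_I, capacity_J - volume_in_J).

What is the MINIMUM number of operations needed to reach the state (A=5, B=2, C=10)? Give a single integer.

Answer: 7

Derivation:
BFS from (A=0, B=0, C=0). One shortest path:
  1. fill(C) -> (A=0 B=0 C=11)
  2. pour(C -> B) -> (A=0 B=6 C=5)
  3. pour(B -> A) -> (A=5 B=1 C=5)
  4. pour(A -> C) -> (A=0 B=1 C=10)
  5. pour(B -> A) -> (A=1 B=0 C=10)
  6. fill(B) -> (A=1 B=6 C=10)
  7. pour(B -> A) -> (A=5 B=2 C=10)
Reached target in 7 moves.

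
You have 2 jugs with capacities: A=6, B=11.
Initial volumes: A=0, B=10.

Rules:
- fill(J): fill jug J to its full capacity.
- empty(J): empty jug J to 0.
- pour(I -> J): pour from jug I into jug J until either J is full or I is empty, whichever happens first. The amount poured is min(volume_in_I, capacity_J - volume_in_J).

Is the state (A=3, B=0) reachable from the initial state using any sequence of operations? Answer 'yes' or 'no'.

BFS from (A=0, B=10):
  1. pour(B -> A) -> (A=6 B=4)
  2. empty(A) -> (A=0 B=4)
  3. pour(B -> A) -> (A=4 B=0)
  4. fill(B) -> (A=4 B=11)
  5. pour(B -> A) -> (A=6 B=9)
  6. empty(A) -> (A=0 B=9)
  7. pour(B -> A) -> (A=6 B=3)
  8. empty(A) -> (A=0 B=3)
  9. pour(B -> A) -> (A=3 B=0)
Target reached → yes.

Answer: yes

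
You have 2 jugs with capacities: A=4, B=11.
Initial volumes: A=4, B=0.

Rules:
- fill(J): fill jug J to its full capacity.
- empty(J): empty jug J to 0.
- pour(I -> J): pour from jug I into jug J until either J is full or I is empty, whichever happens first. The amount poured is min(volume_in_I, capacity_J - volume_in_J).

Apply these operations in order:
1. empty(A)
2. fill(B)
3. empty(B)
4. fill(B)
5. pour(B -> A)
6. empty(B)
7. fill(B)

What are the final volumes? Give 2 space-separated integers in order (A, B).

Answer: 4 11

Derivation:
Step 1: empty(A) -> (A=0 B=0)
Step 2: fill(B) -> (A=0 B=11)
Step 3: empty(B) -> (A=0 B=0)
Step 4: fill(B) -> (A=0 B=11)
Step 5: pour(B -> A) -> (A=4 B=7)
Step 6: empty(B) -> (A=4 B=0)
Step 7: fill(B) -> (A=4 B=11)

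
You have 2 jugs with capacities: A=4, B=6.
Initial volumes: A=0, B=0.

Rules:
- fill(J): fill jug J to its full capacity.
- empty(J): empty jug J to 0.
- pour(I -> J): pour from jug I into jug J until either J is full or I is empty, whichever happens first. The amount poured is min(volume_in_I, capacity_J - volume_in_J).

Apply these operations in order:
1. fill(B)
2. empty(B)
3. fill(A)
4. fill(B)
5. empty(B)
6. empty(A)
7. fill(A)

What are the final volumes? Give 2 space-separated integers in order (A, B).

Answer: 4 0

Derivation:
Step 1: fill(B) -> (A=0 B=6)
Step 2: empty(B) -> (A=0 B=0)
Step 3: fill(A) -> (A=4 B=0)
Step 4: fill(B) -> (A=4 B=6)
Step 5: empty(B) -> (A=4 B=0)
Step 6: empty(A) -> (A=0 B=0)
Step 7: fill(A) -> (A=4 B=0)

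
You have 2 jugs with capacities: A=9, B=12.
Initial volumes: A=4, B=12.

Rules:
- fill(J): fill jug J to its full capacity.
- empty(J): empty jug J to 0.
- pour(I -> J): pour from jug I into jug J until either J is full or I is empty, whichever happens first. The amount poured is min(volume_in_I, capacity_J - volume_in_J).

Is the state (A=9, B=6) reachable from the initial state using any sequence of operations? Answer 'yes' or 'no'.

BFS from (A=4, B=12):
  1. empty(A) -> (A=0 B=12)
  2. pour(B -> A) -> (A=9 B=3)
  3. empty(A) -> (A=0 B=3)
  4. pour(B -> A) -> (A=3 B=0)
  5. fill(B) -> (A=3 B=12)
  6. pour(B -> A) -> (A=9 B=6)
Target reached → yes.

Answer: yes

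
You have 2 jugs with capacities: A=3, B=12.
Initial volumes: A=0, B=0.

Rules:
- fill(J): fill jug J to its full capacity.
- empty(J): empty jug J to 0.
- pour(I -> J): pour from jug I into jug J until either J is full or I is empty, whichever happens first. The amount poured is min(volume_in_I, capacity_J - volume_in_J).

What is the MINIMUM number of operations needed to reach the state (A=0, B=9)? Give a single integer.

BFS from (A=0, B=0). One shortest path:
  1. fill(B) -> (A=0 B=12)
  2. pour(B -> A) -> (A=3 B=9)
  3. empty(A) -> (A=0 B=9)
Reached target in 3 moves.

Answer: 3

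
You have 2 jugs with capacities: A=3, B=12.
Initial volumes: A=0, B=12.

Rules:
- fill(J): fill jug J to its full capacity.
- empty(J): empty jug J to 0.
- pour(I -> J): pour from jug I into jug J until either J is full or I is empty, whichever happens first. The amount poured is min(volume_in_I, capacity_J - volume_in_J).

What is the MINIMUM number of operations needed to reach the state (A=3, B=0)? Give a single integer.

Answer: 2

Derivation:
BFS from (A=0, B=12). One shortest path:
  1. fill(A) -> (A=3 B=12)
  2. empty(B) -> (A=3 B=0)
Reached target in 2 moves.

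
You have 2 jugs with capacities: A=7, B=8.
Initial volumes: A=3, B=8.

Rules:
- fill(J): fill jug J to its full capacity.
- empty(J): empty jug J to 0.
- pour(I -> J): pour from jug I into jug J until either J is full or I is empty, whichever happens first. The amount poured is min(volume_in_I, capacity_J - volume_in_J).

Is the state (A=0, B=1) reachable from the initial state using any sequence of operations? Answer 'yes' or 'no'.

BFS from (A=3, B=8):
  1. empty(A) -> (A=0 B=8)
  2. pour(B -> A) -> (A=7 B=1)
  3. empty(A) -> (A=0 B=1)
Target reached → yes.

Answer: yes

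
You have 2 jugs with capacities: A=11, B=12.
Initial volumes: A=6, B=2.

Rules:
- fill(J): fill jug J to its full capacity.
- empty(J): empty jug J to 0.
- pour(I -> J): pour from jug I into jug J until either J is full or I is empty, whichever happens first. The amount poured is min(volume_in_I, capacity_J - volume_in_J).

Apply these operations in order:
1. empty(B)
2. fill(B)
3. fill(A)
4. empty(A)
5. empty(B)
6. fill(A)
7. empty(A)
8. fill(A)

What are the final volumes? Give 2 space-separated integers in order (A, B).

Step 1: empty(B) -> (A=6 B=0)
Step 2: fill(B) -> (A=6 B=12)
Step 3: fill(A) -> (A=11 B=12)
Step 4: empty(A) -> (A=0 B=12)
Step 5: empty(B) -> (A=0 B=0)
Step 6: fill(A) -> (A=11 B=0)
Step 7: empty(A) -> (A=0 B=0)
Step 8: fill(A) -> (A=11 B=0)

Answer: 11 0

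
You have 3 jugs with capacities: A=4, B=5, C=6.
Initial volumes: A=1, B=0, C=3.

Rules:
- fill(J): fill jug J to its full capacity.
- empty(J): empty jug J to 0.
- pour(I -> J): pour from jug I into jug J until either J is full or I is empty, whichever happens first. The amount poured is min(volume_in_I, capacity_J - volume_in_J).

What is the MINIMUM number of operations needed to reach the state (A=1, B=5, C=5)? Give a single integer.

Answer: 4

Derivation:
BFS from (A=1, B=0, C=3). One shortest path:
  1. fill(B) -> (A=1 B=5 C=3)
  2. empty(C) -> (A=1 B=5 C=0)
  3. pour(B -> C) -> (A=1 B=0 C=5)
  4. fill(B) -> (A=1 B=5 C=5)
Reached target in 4 moves.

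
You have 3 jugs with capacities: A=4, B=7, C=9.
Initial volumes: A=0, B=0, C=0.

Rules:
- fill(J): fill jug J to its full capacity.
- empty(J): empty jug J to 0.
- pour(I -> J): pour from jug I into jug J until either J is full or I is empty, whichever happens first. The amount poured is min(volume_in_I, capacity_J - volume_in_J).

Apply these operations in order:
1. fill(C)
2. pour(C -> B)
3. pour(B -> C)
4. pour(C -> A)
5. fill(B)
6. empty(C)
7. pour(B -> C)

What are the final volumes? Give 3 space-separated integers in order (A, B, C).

Step 1: fill(C) -> (A=0 B=0 C=9)
Step 2: pour(C -> B) -> (A=0 B=7 C=2)
Step 3: pour(B -> C) -> (A=0 B=0 C=9)
Step 4: pour(C -> A) -> (A=4 B=0 C=5)
Step 5: fill(B) -> (A=4 B=7 C=5)
Step 6: empty(C) -> (A=4 B=7 C=0)
Step 7: pour(B -> C) -> (A=4 B=0 C=7)

Answer: 4 0 7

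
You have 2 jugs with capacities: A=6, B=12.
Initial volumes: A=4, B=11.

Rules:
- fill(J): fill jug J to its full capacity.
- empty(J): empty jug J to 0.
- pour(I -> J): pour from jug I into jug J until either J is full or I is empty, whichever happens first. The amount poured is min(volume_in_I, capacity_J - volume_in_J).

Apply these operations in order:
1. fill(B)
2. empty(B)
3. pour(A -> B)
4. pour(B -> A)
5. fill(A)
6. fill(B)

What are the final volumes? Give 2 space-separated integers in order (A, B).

Answer: 6 12

Derivation:
Step 1: fill(B) -> (A=4 B=12)
Step 2: empty(B) -> (A=4 B=0)
Step 3: pour(A -> B) -> (A=0 B=4)
Step 4: pour(B -> A) -> (A=4 B=0)
Step 5: fill(A) -> (A=6 B=0)
Step 6: fill(B) -> (A=6 B=12)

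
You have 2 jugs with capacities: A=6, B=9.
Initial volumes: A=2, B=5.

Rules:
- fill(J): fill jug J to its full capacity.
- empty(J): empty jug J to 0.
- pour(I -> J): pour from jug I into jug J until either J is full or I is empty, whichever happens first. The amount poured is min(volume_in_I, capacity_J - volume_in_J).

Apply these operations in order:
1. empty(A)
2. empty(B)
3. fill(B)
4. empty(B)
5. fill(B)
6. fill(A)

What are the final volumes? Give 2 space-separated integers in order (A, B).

Step 1: empty(A) -> (A=0 B=5)
Step 2: empty(B) -> (A=0 B=0)
Step 3: fill(B) -> (A=0 B=9)
Step 4: empty(B) -> (A=0 B=0)
Step 5: fill(B) -> (A=0 B=9)
Step 6: fill(A) -> (A=6 B=9)

Answer: 6 9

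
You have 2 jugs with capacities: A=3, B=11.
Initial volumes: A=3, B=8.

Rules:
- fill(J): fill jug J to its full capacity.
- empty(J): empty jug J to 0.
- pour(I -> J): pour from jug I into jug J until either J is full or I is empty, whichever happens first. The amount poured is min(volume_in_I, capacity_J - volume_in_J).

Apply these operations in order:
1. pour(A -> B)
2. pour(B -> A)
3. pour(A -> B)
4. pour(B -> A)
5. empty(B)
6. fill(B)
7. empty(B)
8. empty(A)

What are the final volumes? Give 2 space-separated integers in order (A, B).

Answer: 0 0

Derivation:
Step 1: pour(A -> B) -> (A=0 B=11)
Step 2: pour(B -> A) -> (A=3 B=8)
Step 3: pour(A -> B) -> (A=0 B=11)
Step 4: pour(B -> A) -> (A=3 B=8)
Step 5: empty(B) -> (A=3 B=0)
Step 6: fill(B) -> (A=3 B=11)
Step 7: empty(B) -> (A=3 B=0)
Step 8: empty(A) -> (A=0 B=0)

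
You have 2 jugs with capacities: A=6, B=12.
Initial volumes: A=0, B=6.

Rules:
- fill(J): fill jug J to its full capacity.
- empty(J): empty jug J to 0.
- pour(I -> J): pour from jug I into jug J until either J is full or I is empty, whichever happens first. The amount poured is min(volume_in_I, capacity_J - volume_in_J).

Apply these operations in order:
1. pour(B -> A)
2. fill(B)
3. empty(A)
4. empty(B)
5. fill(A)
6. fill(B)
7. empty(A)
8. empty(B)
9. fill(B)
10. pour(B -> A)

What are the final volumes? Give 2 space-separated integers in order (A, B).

Step 1: pour(B -> A) -> (A=6 B=0)
Step 2: fill(B) -> (A=6 B=12)
Step 3: empty(A) -> (A=0 B=12)
Step 4: empty(B) -> (A=0 B=0)
Step 5: fill(A) -> (A=6 B=0)
Step 6: fill(B) -> (A=6 B=12)
Step 7: empty(A) -> (A=0 B=12)
Step 8: empty(B) -> (A=0 B=0)
Step 9: fill(B) -> (A=0 B=12)
Step 10: pour(B -> A) -> (A=6 B=6)

Answer: 6 6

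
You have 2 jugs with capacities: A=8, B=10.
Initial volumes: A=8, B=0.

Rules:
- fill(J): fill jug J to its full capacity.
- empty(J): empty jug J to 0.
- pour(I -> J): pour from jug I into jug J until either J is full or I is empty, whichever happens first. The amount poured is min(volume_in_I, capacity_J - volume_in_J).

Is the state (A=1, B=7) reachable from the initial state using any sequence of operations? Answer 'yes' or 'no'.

BFS explored all 18 reachable states.
Reachable set includes: (0,0), (0,2), (0,4), (0,6), (0,8), (0,10), (2,0), (2,10), (4,0), (4,10), (6,0), (6,10) ...
Target (A=1, B=7) not in reachable set → no.

Answer: no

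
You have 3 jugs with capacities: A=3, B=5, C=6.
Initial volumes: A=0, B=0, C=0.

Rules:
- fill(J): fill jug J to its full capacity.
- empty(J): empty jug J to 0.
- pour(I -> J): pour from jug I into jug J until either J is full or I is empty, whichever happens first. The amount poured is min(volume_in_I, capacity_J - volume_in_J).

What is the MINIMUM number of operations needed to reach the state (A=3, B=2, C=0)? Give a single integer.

BFS from (A=0, B=0, C=0). One shortest path:
  1. fill(B) -> (A=0 B=5 C=0)
  2. pour(B -> A) -> (A=3 B=2 C=0)
Reached target in 2 moves.

Answer: 2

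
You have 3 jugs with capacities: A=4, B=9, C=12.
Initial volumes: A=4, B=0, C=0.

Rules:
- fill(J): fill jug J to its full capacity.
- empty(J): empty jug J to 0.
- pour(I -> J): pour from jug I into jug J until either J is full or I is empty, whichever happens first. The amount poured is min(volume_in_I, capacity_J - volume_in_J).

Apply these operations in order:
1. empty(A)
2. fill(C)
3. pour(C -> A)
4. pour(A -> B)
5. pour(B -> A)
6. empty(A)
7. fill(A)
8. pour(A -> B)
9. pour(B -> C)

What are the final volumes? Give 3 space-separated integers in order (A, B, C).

Answer: 0 0 12

Derivation:
Step 1: empty(A) -> (A=0 B=0 C=0)
Step 2: fill(C) -> (A=0 B=0 C=12)
Step 3: pour(C -> A) -> (A=4 B=0 C=8)
Step 4: pour(A -> B) -> (A=0 B=4 C=8)
Step 5: pour(B -> A) -> (A=4 B=0 C=8)
Step 6: empty(A) -> (A=0 B=0 C=8)
Step 7: fill(A) -> (A=4 B=0 C=8)
Step 8: pour(A -> B) -> (A=0 B=4 C=8)
Step 9: pour(B -> C) -> (A=0 B=0 C=12)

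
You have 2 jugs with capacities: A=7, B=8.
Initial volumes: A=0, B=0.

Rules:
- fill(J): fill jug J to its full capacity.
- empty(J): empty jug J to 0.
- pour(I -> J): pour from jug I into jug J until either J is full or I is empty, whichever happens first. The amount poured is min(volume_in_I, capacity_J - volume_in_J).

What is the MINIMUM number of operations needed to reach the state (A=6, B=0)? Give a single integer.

Answer: 5

Derivation:
BFS from (A=0, B=0). One shortest path:
  1. fill(A) -> (A=7 B=0)
  2. pour(A -> B) -> (A=0 B=7)
  3. fill(A) -> (A=7 B=7)
  4. pour(A -> B) -> (A=6 B=8)
  5. empty(B) -> (A=6 B=0)
Reached target in 5 moves.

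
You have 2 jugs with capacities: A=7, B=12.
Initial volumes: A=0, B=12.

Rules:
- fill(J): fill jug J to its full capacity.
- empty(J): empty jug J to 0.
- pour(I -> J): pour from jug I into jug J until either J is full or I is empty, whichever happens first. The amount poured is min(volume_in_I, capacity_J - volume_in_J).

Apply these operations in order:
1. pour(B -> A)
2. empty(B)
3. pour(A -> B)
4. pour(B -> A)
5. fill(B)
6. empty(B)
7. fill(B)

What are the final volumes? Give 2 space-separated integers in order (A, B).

Step 1: pour(B -> A) -> (A=7 B=5)
Step 2: empty(B) -> (A=7 B=0)
Step 3: pour(A -> B) -> (A=0 B=7)
Step 4: pour(B -> A) -> (A=7 B=0)
Step 5: fill(B) -> (A=7 B=12)
Step 6: empty(B) -> (A=7 B=0)
Step 7: fill(B) -> (A=7 B=12)

Answer: 7 12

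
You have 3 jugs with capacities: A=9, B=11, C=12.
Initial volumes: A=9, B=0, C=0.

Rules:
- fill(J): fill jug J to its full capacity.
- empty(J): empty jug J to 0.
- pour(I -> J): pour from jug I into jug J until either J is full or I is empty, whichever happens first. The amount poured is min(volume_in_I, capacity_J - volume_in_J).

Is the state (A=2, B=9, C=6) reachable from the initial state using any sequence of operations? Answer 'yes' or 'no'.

BFS explored all 680 reachable states.
Reachable set includes: (0,0,0), (0,0,1), (0,0,2), (0,0,3), (0,0,4), (0,0,5), (0,0,6), (0,0,7), (0,0,8), (0,0,9), (0,0,10), (0,0,11) ...
Target (A=2, B=9, C=6) not in reachable set → no.

Answer: no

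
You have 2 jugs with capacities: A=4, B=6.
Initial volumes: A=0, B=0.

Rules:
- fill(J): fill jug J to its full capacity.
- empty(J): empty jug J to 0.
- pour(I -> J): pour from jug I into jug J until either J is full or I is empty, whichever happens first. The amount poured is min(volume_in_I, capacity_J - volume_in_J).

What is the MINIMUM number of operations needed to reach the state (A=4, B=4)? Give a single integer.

Answer: 3

Derivation:
BFS from (A=0, B=0). One shortest path:
  1. fill(A) -> (A=4 B=0)
  2. pour(A -> B) -> (A=0 B=4)
  3. fill(A) -> (A=4 B=4)
Reached target in 3 moves.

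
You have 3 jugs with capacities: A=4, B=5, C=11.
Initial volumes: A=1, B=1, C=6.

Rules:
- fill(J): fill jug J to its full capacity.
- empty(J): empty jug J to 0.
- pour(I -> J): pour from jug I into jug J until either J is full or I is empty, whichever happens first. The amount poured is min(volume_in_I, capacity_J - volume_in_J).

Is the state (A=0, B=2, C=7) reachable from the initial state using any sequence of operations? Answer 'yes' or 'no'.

Answer: yes

Derivation:
BFS from (A=1, B=1, C=6):
  1. fill(C) -> (A=1 B=1 C=11)
  2. pour(A -> B) -> (A=0 B=2 C=11)
  3. pour(C -> A) -> (A=4 B=2 C=7)
  4. empty(A) -> (A=0 B=2 C=7)
Target reached → yes.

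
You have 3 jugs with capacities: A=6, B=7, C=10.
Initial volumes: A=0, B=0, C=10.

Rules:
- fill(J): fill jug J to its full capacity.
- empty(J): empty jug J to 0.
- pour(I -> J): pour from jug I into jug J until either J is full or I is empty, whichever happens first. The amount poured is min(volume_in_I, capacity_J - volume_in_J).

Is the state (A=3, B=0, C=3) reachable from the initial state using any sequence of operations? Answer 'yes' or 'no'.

BFS from (A=0, B=0, C=10):
  1. pour(C -> B) -> (A=0 B=7 C=3)
  2. empty(B) -> (A=0 B=0 C=3)
  3. pour(C -> A) -> (A=3 B=0 C=0)
  4. fill(C) -> (A=3 B=0 C=10)
  5. pour(C -> B) -> (A=3 B=7 C=3)
  6. empty(B) -> (A=3 B=0 C=3)
Target reached → yes.

Answer: yes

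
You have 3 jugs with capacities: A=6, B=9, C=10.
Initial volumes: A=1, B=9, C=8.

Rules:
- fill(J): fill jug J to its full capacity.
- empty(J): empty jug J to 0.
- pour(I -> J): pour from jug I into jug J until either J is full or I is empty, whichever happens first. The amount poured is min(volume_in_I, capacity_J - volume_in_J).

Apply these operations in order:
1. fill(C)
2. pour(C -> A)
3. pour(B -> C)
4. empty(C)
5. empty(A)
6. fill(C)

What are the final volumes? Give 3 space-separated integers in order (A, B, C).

Step 1: fill(C) -> (A=1 B=9 C=10)
Step 2: pour(C -> A) -> (A=6 B=9 C=5)
Step 3: pour(B -> C) -> (A=6 B=4 C=10)
Step 4: empty(C) -> (A=6 B=4 C=0)
Step 5: empty(A) -> (A=0 B=4 C=0)
Step 6: fill(C) -> (A=0 B=4 C=10)

Answer: 0 4 10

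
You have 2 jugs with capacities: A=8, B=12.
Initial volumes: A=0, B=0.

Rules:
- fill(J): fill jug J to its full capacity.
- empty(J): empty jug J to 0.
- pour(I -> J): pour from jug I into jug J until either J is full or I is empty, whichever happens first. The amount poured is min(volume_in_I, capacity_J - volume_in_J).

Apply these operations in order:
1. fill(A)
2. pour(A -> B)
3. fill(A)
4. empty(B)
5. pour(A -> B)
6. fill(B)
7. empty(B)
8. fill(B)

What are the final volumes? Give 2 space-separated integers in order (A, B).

Answer: 0 12

Derivation:
Step 1: fill(A) -> (A=8 B=0)
Step 2: pour(A -> B) -> (A=0 B=8)
Step 3: fill(A) -> (A=8 B=8)
Step 4: empty(B) -> (A=8 B=0)
Step 5: pour(A -> B) -> (A=0 B=8)
Step 6: fill(B) -> (A=0 B=12)
Step 7: empty(B) -> (A=0 B=0)
Step 8: fill(B) -> (A=0 B=12)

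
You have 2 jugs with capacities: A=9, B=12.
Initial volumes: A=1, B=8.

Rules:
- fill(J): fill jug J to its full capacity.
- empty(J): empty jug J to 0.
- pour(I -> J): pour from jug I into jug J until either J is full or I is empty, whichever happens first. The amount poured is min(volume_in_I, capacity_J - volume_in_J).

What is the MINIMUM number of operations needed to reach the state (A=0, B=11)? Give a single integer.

BFS from (A=1, B=8). One shortest path:
  1. empty(A) -> (A=0 B=8)
  2. pour(B -> A) -> (A=8 B=0)
  3. fill(B) -> (A=8 B=12)
  4. pour(B -> A) -> (A=9 B=11)
  5. empty(A) -> (A=0 B=11)
Reached target in 5 moves.

Answer: 5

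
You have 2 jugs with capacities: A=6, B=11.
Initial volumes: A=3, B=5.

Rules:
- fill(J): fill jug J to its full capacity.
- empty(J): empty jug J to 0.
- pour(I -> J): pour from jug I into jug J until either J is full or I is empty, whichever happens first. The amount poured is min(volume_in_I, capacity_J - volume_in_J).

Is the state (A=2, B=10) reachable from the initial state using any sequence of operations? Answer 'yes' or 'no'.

BFS explored all 35 reachable states.
Reachable set includes: (0,0), (0,1), (0,2), (0,3), (0,4), (0,5), (0,6), (0,7), (0,8), (0,9), (0,10), (0,11) ...
Target (A=2, B=10) not in reachable set → no.

Answer: no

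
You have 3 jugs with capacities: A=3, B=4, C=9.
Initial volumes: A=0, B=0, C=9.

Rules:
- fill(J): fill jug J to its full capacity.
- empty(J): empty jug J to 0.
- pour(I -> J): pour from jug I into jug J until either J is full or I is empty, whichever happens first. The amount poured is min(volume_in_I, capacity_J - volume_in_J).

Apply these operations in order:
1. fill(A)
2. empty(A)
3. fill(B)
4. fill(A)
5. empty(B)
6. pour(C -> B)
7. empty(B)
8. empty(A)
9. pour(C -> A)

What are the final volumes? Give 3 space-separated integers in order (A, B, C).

Answer: 3 0 2

Derivation:
Step 1: fill(A) -> (A=3 B=0 C=9)
Step 2: empty(A) -> (A=0 B=0 C=9)
Step 3: fill(B) -> (A=0 B=4 C=9)
Step 4: fill(A) -> (A=3 B=4 C=9)
Step 5: empty(B) -> (A=3 B=0 C=9)
Step 6: pour(C -> B) -> (A=3 B=4 C=5)
Step 7: empty(B) -> (A=3 B=0 C=5)
Step 8: empty(A) -> (A=0 B=0 C=5)
Step 9: pour(C -> A) -> (A=3 B=0 C=2)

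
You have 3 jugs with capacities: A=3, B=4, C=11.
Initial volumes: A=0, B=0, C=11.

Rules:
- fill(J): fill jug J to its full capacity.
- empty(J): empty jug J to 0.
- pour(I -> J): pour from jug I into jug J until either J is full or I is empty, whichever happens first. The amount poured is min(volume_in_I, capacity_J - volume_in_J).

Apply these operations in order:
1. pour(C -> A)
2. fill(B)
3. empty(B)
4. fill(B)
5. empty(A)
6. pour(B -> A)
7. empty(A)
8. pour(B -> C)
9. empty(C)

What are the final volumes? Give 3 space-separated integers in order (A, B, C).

Answer: 0 0 0

Derivation:
Step 1: pour(C -> A) -> (A=3 B=0 C=8)
Step 2: fill(B) -> (A=3 B=4 C=8)
Step 3: empty(B) -> (A=3 B=0 C=8)
Step 4: fill(B) -> (A=3 B=4 C=8)
Step 5: empty(A) -> (A=0 B=4 C=8)
Step 6: pour(B -> A) -> (A=3 B=1 C=8)
Step 7: empty(A) -> (A=0 B=1 C=8)
Step 8: pour(B -> C) -> (A=0 B=0 C=9)
Step 9: empty(C) -> (A=0 B=0 C=0)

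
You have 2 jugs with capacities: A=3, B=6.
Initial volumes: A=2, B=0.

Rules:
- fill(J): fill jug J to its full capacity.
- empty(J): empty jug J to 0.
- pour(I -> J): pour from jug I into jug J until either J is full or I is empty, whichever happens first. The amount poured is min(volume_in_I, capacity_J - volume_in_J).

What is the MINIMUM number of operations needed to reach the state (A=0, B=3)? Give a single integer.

BFS from (A=2, B=0). One shortest path:
  1. fill(A) -> (A=3 B=0)
  2. pour(A -> B) -> (A=0 B=3)
Reached target in 2 moves.

Answer: 2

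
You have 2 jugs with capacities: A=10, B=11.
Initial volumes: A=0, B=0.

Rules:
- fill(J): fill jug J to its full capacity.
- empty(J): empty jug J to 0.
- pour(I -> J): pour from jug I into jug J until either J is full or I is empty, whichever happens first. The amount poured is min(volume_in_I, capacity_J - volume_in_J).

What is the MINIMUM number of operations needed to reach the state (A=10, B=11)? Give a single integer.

BFS from (A=0, B=0). One shortest path:
  1. fill(A) -> (A=10 B=0)
  2. fill(B) -> (A=10 B=11)
Reached target in 2 moves.

Answer: 2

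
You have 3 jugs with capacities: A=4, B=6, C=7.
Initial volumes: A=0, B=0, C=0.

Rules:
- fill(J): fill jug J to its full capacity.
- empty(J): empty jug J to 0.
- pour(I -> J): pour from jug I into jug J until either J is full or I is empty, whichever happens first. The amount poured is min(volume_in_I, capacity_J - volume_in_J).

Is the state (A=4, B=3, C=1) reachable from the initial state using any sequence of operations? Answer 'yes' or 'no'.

BFS from (A=0, B=0, C=0):
  1. fill(A) -> (A=4 B=0 C=0)
  2. pour(A -> C) -> (A=0 B=0 C=4)
  3. fill(A) -> (A=4 B=0 C=4)
  4. pour(A -> C) -> (A=1 B=0 C=7)
  5. pour(C -> B) -> (A=1 B=6 C=1)
  6. pour(B -> A) -> (A=4 B=3 C=1)
Target reached → yes.

Answer: yes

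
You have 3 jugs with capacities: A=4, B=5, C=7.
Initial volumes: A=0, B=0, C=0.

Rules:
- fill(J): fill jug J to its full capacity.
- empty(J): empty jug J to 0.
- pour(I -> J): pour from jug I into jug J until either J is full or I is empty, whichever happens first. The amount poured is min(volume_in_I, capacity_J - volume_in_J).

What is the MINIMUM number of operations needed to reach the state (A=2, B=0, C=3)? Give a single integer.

BFS from (A=0, B=0, C=0). One shortest path:
  1. fill(A) -> (A=4 B=0 C=0)
  2. fill(B) -> (A=4 B=5 C=0)
  3. pour(A -> C) -> (A=0 B=5 C=4)
  4. pour(B -> C) -> (A=0 B=2 C=7)
  5. pour(C -> A) -> (A=4 B=2 C=3)
  6. empty(A) -> (A=0 B=2 C=3)
  7. pour(B -> A) -> (A=2 B=0 C=3)
Reached target in 7 moves.

Answer: 7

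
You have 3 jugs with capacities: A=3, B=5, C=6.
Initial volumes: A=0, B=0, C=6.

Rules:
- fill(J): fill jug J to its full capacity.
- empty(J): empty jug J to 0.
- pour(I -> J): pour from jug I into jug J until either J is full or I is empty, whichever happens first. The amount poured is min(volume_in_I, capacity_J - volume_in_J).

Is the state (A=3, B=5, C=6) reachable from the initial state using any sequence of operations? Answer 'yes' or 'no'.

BFS from (A=0, B=0, C=6):
  1. fill(A) -> (A=3 B=0 C=6)
  2. fill(B) -> (A=3 B=5 C=6)
Target reached → yes.

Answer: yes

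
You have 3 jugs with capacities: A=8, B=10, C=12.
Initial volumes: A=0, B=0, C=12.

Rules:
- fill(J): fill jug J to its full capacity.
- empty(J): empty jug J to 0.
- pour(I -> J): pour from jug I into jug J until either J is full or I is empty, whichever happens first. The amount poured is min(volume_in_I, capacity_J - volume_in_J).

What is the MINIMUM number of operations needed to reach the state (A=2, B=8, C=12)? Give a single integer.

Answer: 5

Derivation:
BFS from (A=0, B=0, C=12). One shortest path:
  1. pour(C -> B) -> (A=0 B=10 C=2)
  2. pour(C -> A) -> (A=2 B=10 C=0)
  3. pour(B -> C) -> (A=2 B=0 C=10)
  4. fill(B) -> (A=2 B=10 C=10)
  5. pour(B -> C) -> (A=2 B=8 C=12)
Reached target in 5 moves.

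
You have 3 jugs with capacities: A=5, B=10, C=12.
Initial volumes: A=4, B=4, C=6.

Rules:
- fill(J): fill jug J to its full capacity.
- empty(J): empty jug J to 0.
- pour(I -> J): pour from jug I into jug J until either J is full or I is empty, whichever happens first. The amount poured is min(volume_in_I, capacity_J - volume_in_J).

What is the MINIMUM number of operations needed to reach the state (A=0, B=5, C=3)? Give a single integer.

Answer: 4

Derivation:
BFS from (A=4, B=4, C=6). One shortest path:
  1. empty(C) -> (A=4 B=4 C=0)
  2. pour(B -> A) -> (A=5 B=3 C=0)
  3. pour(B -> C) -> (A=5 B=0 C=3)
  4. pour(A -> B) -> (A=0 B=5 C=3)
Reached target in 4 moves.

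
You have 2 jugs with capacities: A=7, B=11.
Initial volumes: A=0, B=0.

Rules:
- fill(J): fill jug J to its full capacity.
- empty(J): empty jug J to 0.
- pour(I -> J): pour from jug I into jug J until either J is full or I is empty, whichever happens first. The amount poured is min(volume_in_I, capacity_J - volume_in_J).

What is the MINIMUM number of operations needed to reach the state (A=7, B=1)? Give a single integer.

BFS from (A=0, B=0). One shortest path:
  1. fill(B) -> (A=0 B=11)
  2. pour(B -> A) -> (A=7 B=4)
  3. empty(A) -> (A=0 B=4)
  4. pour(B -> A) -> (A=4 B=0)
  5. fill(B) -> (A=4 B=11)
  6. pour(B -> A) -> (A=7 B=8)
  7. empty(A) -> (A=0 B=8)
  8. pour(B -> A) -> (A=7 B=1)
Reached target in 8 moves.

Answer: 8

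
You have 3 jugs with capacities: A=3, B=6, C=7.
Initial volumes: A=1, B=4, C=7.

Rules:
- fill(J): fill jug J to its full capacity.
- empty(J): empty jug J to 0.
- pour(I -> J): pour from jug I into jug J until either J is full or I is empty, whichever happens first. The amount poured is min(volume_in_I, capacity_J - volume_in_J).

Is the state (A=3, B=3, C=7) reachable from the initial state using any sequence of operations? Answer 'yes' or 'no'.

BFS from (A=1, B=4, C=7):
  1. empty(A) -> (A=0 B=4 C=7)
  2. fill(B) -> (A=0 B=6 C=7)
  3. pour(B -> A) -> (A=3 B=3 C=7)
Target reached → yes.

Answer: yes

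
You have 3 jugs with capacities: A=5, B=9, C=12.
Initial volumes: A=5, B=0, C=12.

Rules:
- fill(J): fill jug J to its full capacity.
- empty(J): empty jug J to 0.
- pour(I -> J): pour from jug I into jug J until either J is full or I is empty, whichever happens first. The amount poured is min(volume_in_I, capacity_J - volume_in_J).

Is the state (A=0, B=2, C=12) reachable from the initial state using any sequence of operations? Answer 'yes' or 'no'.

BFS from (A=5, B=0, C=12):
  1. fill(B) -> (A=5 B=9 C=12)
  2. empty(C) -> (A=5 B=9 C=0)
  3. pour(A -> C) -> (A=0 B=9 C=5)
  4. pour(B -> C) -> (A=0 B=2 C=12)
Target reached → yes.

Answer: yes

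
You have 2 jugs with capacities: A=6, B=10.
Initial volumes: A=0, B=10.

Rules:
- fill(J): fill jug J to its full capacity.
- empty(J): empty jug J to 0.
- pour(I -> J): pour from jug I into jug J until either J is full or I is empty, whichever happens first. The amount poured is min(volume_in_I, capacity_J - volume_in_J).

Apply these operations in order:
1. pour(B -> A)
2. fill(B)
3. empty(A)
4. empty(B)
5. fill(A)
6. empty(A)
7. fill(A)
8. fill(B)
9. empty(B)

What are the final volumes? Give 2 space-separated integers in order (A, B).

Answer: 6 0

Derivation:
Step 1: pour(B -> A) -> (A=6 B=4)
Step 2: fill(B) -> (A=6 B=10)
Step 3: empty(A) -> (A=0 B=10)
Step 4: empty(B) -> (A=0 B=0)
Step 5: fill(A) -> (A=6 B=0)
Step 6: empty(A) -> (A=0 B=0)
Step 7: fill(A) -> (A=6 B=0)
Step 8: fill(B) -> (A=6 B=10)
Step 9: empty(B) -> (A=6 B=0)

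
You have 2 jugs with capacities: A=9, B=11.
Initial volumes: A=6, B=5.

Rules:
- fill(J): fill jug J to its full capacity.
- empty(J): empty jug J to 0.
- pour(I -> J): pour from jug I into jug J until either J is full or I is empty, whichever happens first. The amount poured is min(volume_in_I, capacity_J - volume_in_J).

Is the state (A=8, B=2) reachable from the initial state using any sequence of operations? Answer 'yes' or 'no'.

Answer: no

Derivation:
BFS explored all 41 reachable states.
Reachable set includes: (0,0), (0,1), (0,2), (0,3), (0,4), (0,5), (0,6), (0,7), (0,8), (0,9), (0,10), (0,11) ...
Target (A=8, B=2) not in reachable set → no.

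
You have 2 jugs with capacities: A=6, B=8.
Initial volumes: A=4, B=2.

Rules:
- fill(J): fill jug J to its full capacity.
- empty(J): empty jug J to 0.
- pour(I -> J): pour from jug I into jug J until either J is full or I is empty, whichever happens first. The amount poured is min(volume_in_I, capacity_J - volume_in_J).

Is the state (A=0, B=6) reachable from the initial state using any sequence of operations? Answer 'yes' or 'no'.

Answer: yes

Derivation:
BFS from (A=4, B=2):
  1. pour(A -> B) -> (A=0 B=6)
Target reached → yes.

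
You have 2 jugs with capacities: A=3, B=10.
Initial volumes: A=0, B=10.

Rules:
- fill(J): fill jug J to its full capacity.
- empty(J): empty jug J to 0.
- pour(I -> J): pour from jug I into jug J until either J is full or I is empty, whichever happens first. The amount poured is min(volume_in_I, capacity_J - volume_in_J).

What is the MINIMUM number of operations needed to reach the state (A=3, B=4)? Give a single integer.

BFS from (A=0, B=10). One shortest path:
  1. pour(B -> A) -> (A=3 B=7)
  2. empty(A) -> (A=0 B=7)
  3. pour(B -> A) -> (A=3 B=4)
Reached target in 3 moves.

Answer: 3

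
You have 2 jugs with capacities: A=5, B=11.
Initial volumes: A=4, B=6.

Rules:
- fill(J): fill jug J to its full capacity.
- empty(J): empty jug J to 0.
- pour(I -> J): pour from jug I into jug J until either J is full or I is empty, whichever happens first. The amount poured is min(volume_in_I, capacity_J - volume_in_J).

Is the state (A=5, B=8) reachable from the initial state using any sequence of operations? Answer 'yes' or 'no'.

BFS from (A=4, B=6):
  1. empty(B) -> (A=4 B=0)
  2. pour(A -> B) -> (A=0 B=4)
  3. fill(A) -> (A=5 B=4)
  4. pour(A -> B) -> (A=0 B=9)
  5. fill(A) -> (A=5 B=9)
  6. pour(A -> B) -> (A=3 B=11)
  7. empty(B) -> (A=3 B=0)
  8. pour(A -> B) -> (A=0 B=3)
  9. fill(A) -> (A=5 B=3)
  10. pour(A -> B) -> (A=0 B=8)
  11. fill(A) -> (A=5 B=8)
Target reached → yes.

Answer: yes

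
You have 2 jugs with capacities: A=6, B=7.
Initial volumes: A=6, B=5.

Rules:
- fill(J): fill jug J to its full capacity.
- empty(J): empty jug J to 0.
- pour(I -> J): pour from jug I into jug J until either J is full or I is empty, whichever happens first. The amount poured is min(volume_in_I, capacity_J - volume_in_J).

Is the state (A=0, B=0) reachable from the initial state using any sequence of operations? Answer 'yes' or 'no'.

BFS from (A=6, B=5):
  1. empty(A) -> (A=0 B=5)
  2. empty(B) -> (A=0 B=0)
Target reached → yes.

Answer: yes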